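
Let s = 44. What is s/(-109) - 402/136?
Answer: -24901/7412 ≈ -3.3596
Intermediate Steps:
s/(-109) - 402/136 = 44/(-109) - 402/136 = 44*(-1/109) - 402*1/136 = -44/109 - 201/68 = -24901/7412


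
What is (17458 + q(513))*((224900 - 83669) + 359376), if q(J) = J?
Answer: 8996408397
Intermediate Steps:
(17458 + q(513))*((224900 - 83669) + 359376) = (17458 + 513)*((224900 - 83669) + 359376) = 17971*(141231 + 359376) = 17971*500607 = 8996408397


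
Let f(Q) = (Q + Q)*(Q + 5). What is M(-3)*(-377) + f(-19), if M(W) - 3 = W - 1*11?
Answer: 4679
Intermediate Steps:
M(W) = -8 + W (M(W) = 3 + (W - 1*11) = 3 + (W - 11) = 3 + (-11 + W) = -8 + W)
f(Q) = 2*Q*(5 + Q) (f(Q) = (2*Q)*(5 + Q) = 2*Q*(5 + Q))
M(-3)*(-377) + f(-19) = (-8 - 3)*(-377) + 2*(-19)*(5 - 19) = -11*(-377) + 2*(-19)*(-14) = 4147 + 532 = 4679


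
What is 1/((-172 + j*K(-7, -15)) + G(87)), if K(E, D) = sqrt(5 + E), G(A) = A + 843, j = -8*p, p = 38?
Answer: 379/379698 + 76*I*sqrt(2)/189849 ≈ 0.00099816 + 0.00056614*I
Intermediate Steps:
j = -304 (j = -8*38 = -304)
G(A) = 843 + A
1/((-172 + j*K(-7, -15)) + G(87)) = 1/((-172 - 304*sqrt(5 - 7)) + (843 + 87)) = 1/((-172 - 304*I*sqrt(2)) + 930) = 1/(758 - 304*I*sqrt(2))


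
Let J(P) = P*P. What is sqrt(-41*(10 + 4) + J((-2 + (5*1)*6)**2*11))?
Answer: sqrt(74372802) ≈ 8624.0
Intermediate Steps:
J(P) = P**2
sqrt(-41*(10 + 4) + J((-2 + (5*1)*6)**2*11)) = sqrt(-41*(10 + 4) + ((-2 + (5*1)*6)**2*11)**2) = sqrt(-41*14 + ((-2 + 5*6)**2*11)**2) = sqrt(-574 + ((-2 + 30)**2*11)**2) = sqrt(-574 + (28**2*11)**2) = sqrt(-574 + (784*11)**2) = sqrt(-574 + 8624**2) = sqrt(-574 + 74373376) = sqrt(74372802)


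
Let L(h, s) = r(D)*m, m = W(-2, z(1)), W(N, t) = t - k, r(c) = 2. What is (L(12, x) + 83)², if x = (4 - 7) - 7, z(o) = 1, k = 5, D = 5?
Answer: 5625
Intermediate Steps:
W(N, t) = -5 + t (W(N, t) = t - 1*5 = t - 5 = -5 + t)
m = -4 (m = -5 + 1 = -4)
x = -10 (x = -3 - 7 = -10)
L(h, s) = -8 (L(h, s) = 2*(-4) = -8)
(L(12, x) + 83)² = (-8 + 83)² = 75² = 5625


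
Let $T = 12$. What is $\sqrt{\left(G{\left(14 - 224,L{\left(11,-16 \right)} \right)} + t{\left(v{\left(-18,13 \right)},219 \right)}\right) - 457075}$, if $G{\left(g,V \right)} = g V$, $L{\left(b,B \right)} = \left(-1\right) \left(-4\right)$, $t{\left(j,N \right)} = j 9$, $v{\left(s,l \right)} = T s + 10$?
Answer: $i \sqrt{459769} \approx 678.06 i$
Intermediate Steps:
$v{\left(s,l \right)} = 10 + 12 s$ ($v{\left(s,l \right)} = 12 s + 10 = 10 + 12 s$)
$t{\left(j,N \right)} = 9 j$
$L{\left(b,B \right)} = 4$
$G{\left(g,V \right)} = V g$
$\sqrt{\left(G{\left(14 - 224,L{\left(11,-16 \right)} \right)} + t{\left(v{\left(-18,13 \right)},219 \right)}\right) - 457075} = \sqrt{\left(4 \left(14 - 224\right) + 9 \left(10 + 12 \left(-18\right)\right)\right) - 457075} = \sqrt{\left(4 \left(-210\right) + 9 \left(10 - 216\right)\right) - 457075} = \sqrt{\left(-840 + 9 \left(-206\right)\right) - 457075} = \sqrt{\left(-840 - 1854\right) - 457075} = \sqrt{-2694 - 457075} = \sqrt{-459769} = i \sqrt{459769}$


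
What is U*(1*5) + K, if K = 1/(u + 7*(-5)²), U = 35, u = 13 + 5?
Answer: 33776/193 ≈ 175.01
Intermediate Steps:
u = 18
K = 1/193 (K = 1/(18 + 7*(-5)²) = 1/(18 + 7*25) = 1/(18 + 175) = 1/193 ≈ 0.0051813)
U*(1*5) + K = 35*(1*5) + 1/193 = 35*5 + 1/193 = 175 + 1/193 = 33776/193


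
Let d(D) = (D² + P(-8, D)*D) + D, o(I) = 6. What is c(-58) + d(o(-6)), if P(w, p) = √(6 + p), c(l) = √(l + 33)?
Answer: 42 + 5*I + 12*√3 ≈ 62.785 + 5.0*I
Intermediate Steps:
c(l) = √(33 + l)
d(D) = D + D² + D*√(6 + D) (d(D) = (D² + √(6 + D)*D) + D = (D² + D*√(6 + D)) + D = D + D² + D*√(6 + D))
c(-58) + d(o(-6)) = √(33 - 58) + 6*(1 + 6 + √(6 + 6)) = √(-25) + 6*(1 + 6 + √12) = 5*I + 6*(1 + 6 + 2*√3) = 5*I + 6*(7 + 2*√3) = 5*I + (42 + 12*√3) = 42 + 5*I + 12*√3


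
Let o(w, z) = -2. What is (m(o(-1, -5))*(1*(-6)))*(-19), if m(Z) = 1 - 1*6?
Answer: -570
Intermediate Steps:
m(Z) = -5 (m(Z) = 1 - 6 = -5)
(m(o(-1, -5))*(1*(-6)))*(-19) = -5*(-6)*(-19) = 30*(-19) = -570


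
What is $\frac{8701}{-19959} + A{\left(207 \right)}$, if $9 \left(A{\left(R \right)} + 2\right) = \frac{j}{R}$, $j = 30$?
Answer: $- \frac{9997603}{4131513} \approx -2.4198$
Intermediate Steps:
$A{\left(R \right)} = -2 + \frac{10}{3 R}$ ($A{\left(R \right)} = -2 + \frac{30 \frac{1}{R}}{9} = -2 + \frac{10}{3 R}$)
$\frac{8701}{-19959} + A{\left(207 \right)} = \frac{8701}{-19959} - \left(2 - \frac{10}{3 \cdot 207}\right) = 8701 \left(- \frac{1}{19959}\right) + \left(-2 + \frac{10}{3} \cdot \frac{1}{207}\right) = - \frac{8701}{19959} + \left(-2 + \frac{10}{621}\right) = - \frac{8701}{19959} - \frac{1232}{621} = - \frac{9997603}{4131513}$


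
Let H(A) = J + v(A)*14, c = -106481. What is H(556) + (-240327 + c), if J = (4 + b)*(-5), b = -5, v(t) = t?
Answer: -339019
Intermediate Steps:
J = 5 (J = (4 - 5)*(-5) = -1*(-5) = 5)
H(A) = 5 + 14*A (H(A) = 5 + A*14 = 5 + 14*A)
H(556) + (-240327 + c) = (5 + 14*556) + (-240327 - 106481) = (5 + 7784) - 346808 = 7789 - 346808 = -339019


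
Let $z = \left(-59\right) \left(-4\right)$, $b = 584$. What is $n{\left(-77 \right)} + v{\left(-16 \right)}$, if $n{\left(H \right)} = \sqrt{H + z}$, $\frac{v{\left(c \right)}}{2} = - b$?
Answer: $-1168 + \sqrt{159} \approx -1155.4$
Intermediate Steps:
$v{\left(c \right)} = -1168$ ($v{\left(c \right)} = 2 \left(\left(-1\right) 584\right) = 2 \left(-584\right) = -1168$)
$z = 236$
$n{\left(H \right)} = \sqrt{236 + H}$ ($n{\left(H \right)} = \sqrt{H + 236} = \sqrt{236 + H}$)
$n{\left(-77 \right)} + v{\left(-16 \right)} = \sqrt{236 - 77} - 1168 = \sqrt{159} - 1168 = -1168 + \sqrt{159}$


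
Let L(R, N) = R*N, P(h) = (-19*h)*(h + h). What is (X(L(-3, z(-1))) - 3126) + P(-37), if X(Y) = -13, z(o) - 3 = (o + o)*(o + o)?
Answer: -55161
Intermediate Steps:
z(o) = 3 + 4*o² (z(o) = 3 + (o + o)*(o + o) = 3 + (2*o)*(2*o) = 3 + 4*o²)
P(h) = -38*h² (P(h) = (-19*h)*(2*h) = -38*h²)
L(R, N) = N*R
(X(L(-3, z(-1))) - 3126) + P(-37) = (-13 - 3126) - 38*(-37)² = -3139 - 38*1369 = -3139 - 52022 = -55161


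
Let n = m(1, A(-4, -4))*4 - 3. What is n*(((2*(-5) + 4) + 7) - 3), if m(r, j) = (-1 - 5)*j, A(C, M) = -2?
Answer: -90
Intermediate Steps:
m(r, j) = -6*j
n = 45 (n = -6*(-2)*4 - 3 = 12*4 - 3 = 48 - 3 = 45)
n*(((2*(-5) + 4) + 7) - 3) = 45*(((2*(-5) + 4) + 7) - 3) = 45*(((-10 + 4) + 7) - 3) = 45*((-6 + 7) - 3) = 45*(1 - 3) = 45*(-2) = -90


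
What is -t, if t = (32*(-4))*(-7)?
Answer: -896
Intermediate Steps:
t = 896 (t = -128*(-7) = 896)
-t = -1*896 = -896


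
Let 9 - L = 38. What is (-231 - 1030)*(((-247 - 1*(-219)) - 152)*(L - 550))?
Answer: -131421420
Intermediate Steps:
L = -29 (L = 9 - 1*38 = 9 - 38 = -29)
(-231 - 1030)*(((-247 - 1*(-219)) - 152)*(L - 550)) = (-231 - 1030)*(((-247 - 1*(-219)) - 152)*(-29 - 550)) = -1261*((-247 + 219) - 152)*(-579) = -1261*(-28 - 152)*(-579) = -(-226980)*(-579) = -1261*104220 = -131421420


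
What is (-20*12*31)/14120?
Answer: -186/353 ≈ -0.52691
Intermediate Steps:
(-20*12*31)/14120 = -240*31*(1/14120) = -7440*1/14120 = -186/353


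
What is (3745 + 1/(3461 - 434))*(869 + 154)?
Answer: 3865615556/1009 ≈ 3.8311e+6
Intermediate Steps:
(3745 + 1/(3461 - 434))*(869 + 154) = (3745 + 1/3027)*1023 = (11336116/3027)*1023 = 3865615556/1009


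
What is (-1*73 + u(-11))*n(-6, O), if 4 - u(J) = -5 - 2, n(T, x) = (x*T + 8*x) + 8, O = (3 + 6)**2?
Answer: -10540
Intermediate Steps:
O = 81 (O = 9**2 = 81)
n(T, x) = 8 + 8*x + T*x (n(T, x) = (T*x + 8*x) + 8 = (8*x + T*x) + 8 = 8 + 8*x + T*x)
u(J) = 11 (u(J) = 4 - (-5 - 2) = 4 - 1*(-7) = 4 + 7 = 11)
(-1*73 + u(-11))*n(-6, O) = (-1*73 + 11)*(8 + 8*81 - 6*81) = (-73 + 11)*(8 + 648 - 486) = -62*170 = -10540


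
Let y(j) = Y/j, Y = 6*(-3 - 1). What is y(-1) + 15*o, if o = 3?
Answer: 69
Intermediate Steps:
Y = -24 (Y = 6*(-4) = -24)
y(j) = -24/j
y(-1) + 15*o = -24/(-1) + 15*3 = -24*(-1) + 45 = 24 + 45 = 69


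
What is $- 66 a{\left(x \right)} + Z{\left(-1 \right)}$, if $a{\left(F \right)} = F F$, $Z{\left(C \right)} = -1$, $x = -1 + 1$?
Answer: $-1$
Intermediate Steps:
$x = 0$
$a{\left(F \right)} = F^{2}$
$- 66 a{\left(x \right)} + Z{\left(-1 \right)} = - 66 \cdot 0^{2} - 1 = \left(-66\right) 0 - 1 = 0 - 1 = -1$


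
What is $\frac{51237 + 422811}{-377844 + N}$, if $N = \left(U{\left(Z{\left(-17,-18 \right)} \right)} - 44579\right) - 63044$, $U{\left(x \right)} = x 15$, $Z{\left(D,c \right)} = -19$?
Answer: $- \frac{59256}{60719} \approx -0.97591$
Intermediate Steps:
$U{\left(x \right)} = 15 x$
$N = -107908$ ($N = \left(15 \left(-19\right) - 44579\right) - 63044 = \left(-285 - 44579\right) - 63044 = -44864 - 63044 = -107908$)
$\frac{51237 + 422811}{-377844 + N} = \frac{51237 + 422811}{-377844 - 107908} = \frac{474048}{-485752} = 474048 \left(- \frac{1}{485752}\right) = - \frac{59256}{60719}$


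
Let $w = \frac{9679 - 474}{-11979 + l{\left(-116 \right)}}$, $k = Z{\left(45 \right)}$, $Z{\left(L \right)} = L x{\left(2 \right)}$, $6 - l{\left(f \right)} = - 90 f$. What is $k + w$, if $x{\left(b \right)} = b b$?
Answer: $\frac{4025135}{22413} \approx 179.59$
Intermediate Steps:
$x{\left(b \right)} = b^{2}$
$l{\left(f \right)} = 6 + 90 f$ ($l{\left(f \right)} = 6 - - 90 f = 6 + 90 f$)
$Z{\left(L \right)} = 4 L$ ($Z{\left(L \right)} = L 2^{2} = L 4 = 4 L$)
$k = 180$ ($k = 4 \cdot 45 = 180$)
$w = - \frac{9205}{22413}$ ($w = \frac{9679 - 474}{-11979 + \left(6 + 90 \left(-116\right)\right)} = \frac{9205}{-11979 + \left(6 - 10440\right)} = \frac{9205}{-11979 - 10434} = \frac{9205}{-22413} = 9205 \left(- \frac{1}{22413}\right) = - \frac{9205}{22413} \approx -0.4107$)
$k + w = 180 - \frac{9205}{22413} = \frac{4025135}{22413}$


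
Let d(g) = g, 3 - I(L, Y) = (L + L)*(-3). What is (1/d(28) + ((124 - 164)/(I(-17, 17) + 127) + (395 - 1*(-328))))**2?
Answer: 408242025/784 ≈ 5.2072e+5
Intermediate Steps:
I(L, Y) = 3 + 6*L (I(L, Y) = 3 - (L + L)*(-3) = 3 - 2*L*(-3) = 3 - (-6)*L = 3 + 6*L)
(1/d(28) + ((124 - 164)/(I(-17, 17) + 127) + (395 - 1*(-328))))**2 = (1/28 + ((124 - 164)/((3 + 6*(-17)) + 127) + (395 - 1*(-328))))**2 = (1/28 + (-40/((3 - 102) + 127) + (395 + 328)))**2 = (1/28 + (-40/(-99 + 127) + 723))**2 = (1/28 + (-40/28 + 723))**2 = (1/28 + (-40*1/28 + 723))**2 = (1/28 + (-10/7 + 723))**2 = (1/28 + 5051/7)**2 = (20205/28)**2 = 408242025/784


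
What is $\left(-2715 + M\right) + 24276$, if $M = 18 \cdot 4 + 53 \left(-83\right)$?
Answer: $17234$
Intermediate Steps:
$M = -4327$ ($M = 72 - 4399 = -4327$)
$\left(-2715 + M\right) + 24276 = \left(-2715 - 4327\right) + 24276 = -7042 + 24276 = 17234$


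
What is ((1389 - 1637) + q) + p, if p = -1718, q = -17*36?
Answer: -2578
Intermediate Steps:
q = -612
((1389 - 1637) + q) + p = ((1389 - 1637) - 612) - 1718 = (-248 - 612) - 1718 = -860 - 1718 = -2578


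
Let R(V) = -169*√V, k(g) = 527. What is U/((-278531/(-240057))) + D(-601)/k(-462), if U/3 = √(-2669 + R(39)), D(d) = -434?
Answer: -14/17 + 720171*I*√(2669 + 169*√39)/278531 ≈ -0.82353 + 157.79*I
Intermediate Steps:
U = 3*√(-2669 - 169*√39) ≈ 183.08*I
U/((-278531/(-240057))) + D(-601)/k(-462) = (3*√(-2669 - 169*√39))/((-278531/(-240057))) - 434/527 = (3*√(-2669 - 169*√39))/((-278531*(-1/240057))) - 434*1/527 = (3*√(-2669 - 169*√39))/(278531/240057) - 14/17 = (3*√(-2669 - 169*√39))*(240057/278531) - 14/17 = 720171*√(-2669 - 169*√39)/278531 - 14/17 = -14/17 + 720171*√(-2669 - 169*√39)/278531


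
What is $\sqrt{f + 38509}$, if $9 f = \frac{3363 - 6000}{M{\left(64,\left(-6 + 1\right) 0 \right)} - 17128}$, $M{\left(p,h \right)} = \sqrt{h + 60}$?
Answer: $\frac{\sqrt{1319164890 - 154036 \sqrt{15}}}{2 \sqrt{8564 - \sqrt{15}}} \approx 196.24$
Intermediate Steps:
$M{\left(p,h \right)} = \sqrt{60 + h}$
$f = - \frac{293}{-17128 + 2 \sqrt{15}}$ ($f = \frac{\left(3363 - 6000\right) \frac{1}{\sqrt{60 + \left(-6 + 1\right) 0} - 17128}}{9} = \frac{\left(-2637\right) \frac{1}{\sqrt{60 - 0} - 17128}}{9} = \frac{\left(-2637\right) \frac{1}{\sqrt{60 + 0} - 17128}}{9} = \frac{\left(-2637\right) \frac{1}{\sqrt{60} - 17128}}{9} = \frac{\left(-2637\right) \frac{1}{2 \sqrt{15} - 17128}}{9} = \frac{\left(-2637\right) \frac{1}{-17128 + 2 \sqrt{15}}}{9} = - \frac{293}{-17128 + 2 \sqrt{15}} \approx 0.017114$)
$\sqrt{f + 38509} = \sqrt{\left(\frac{1254626}{73342081} + \frac{293 \sqrt{15}}{146684162}\right) + 38509} = \sqrt{\frac{2824331451855}{73342081} + \frac{293 \sqrt{15}}{146684162}}$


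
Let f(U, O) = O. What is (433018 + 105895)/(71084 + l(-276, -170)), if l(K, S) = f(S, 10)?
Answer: 538913/71094 ≈ 7.5803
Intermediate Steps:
l(K, S) = 10
(433018 + 105895)/(71084 + l(-276, -170)) = (433018 + 105895)/(71084 + 10) = 538913/71094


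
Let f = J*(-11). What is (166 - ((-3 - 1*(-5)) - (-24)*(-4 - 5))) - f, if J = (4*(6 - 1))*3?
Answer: 1040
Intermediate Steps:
J = 60 (J = (4*5)*3 = 20*3 = 60)
f = -660 (f = 60*(-11) = -660)
(166 - ((-3 - 1*(-5)) - (-24)*(-4 - 5))) - f = (166 - ((-3 - 1*(-5)) - (-24)*(-4 - 5))) - 1*(-660) = (166 - ((-3 + 5) - (-24)*(-9))) + 660 = (166 - (2 - 6*36)) + 660 = (166 - (2 - 216)) + 660 = (166 - 1*(-214)) + 660 = (166 + 214) + 660 = 380 + 660 = 1040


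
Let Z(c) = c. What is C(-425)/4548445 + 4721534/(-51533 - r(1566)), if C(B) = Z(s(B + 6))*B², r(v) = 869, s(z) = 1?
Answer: -2146617260338/23834761489 ≈ -90.063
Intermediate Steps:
C(B) = B² (C(B) = 1*B² = B²)
C(-425)/4548445 + 4721534/(-51533 - r(1566)) = (-425)²/4548445 + 4721534/(-51533 - 1*869) = 180625*(1/4548445) + 4721534/(-51533 - 869) = 36125/909689 + 4721534/(-52402) = 36125/909689 + 4721534*(-1/52402) = 36125/909689 - 2360767/26201 = -2146617260338/23834761489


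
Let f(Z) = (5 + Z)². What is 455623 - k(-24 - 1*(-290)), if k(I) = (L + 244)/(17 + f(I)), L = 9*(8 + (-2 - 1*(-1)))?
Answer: 33469154027/73458 ≈ 4.5562e+5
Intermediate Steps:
L = 63 (L = 9*(8 + (-2 + 1)) = 9*(8 - 1) = 9*7 = 63)
k(I) = 307/(17 + (5 + I)²) (k(I) = (63 + 244)/(17 + (5 + I)²) = 307/(17 + (5 + I)²))
455623 - k(-24 - 1*(-290)) = 455623 - 307/(17 + (5 + (-24 - 1*(-290)))²) = 455623 - 307/(17 + (5 + (-24 + 290))²) = 455623 - 307/(17 + (5 + 266)²) = 455623 - 307/(17 + 271²) = 455623 - 307/(17 + 73441) = 455623 - 307/73458 = 33469154027/73458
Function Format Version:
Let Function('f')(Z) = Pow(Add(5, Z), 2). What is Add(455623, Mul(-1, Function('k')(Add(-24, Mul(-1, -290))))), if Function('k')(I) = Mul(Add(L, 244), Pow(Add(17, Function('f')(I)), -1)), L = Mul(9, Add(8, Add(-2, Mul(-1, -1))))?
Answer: Rational(33469154027, 73458) ≈ 4.5562e+5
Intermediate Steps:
L = 63 (L = Mul(9, Add(8, Add(-2, 1))) = Mul(9, Add(8, -1)) = Mul(9, 7) = 63)
Function('k')(I) = Mul(307, Pow(Add(17, Pow(Add(5, I), 2)), -1)) (Function('k')(I) = Mul(Add(63, 244), Pow(Add(17, Pow(Add(5, I), 2)), -1)) = Mul(307, Pow(Add(17, Pow(Add(5, I), 2)), -1)))
Add(455623, Mul(-1, Function('k')(Add(-24, Mul(-1, -290))))) = Add(455623, Mul(-1, Mul(307, Pow(Add(17, Pow(Add(5, Add(-24, Mul(-1, -290))), 2)), -1)))) = Add(455623, Mul(-1, Mul(307, Pow(Add(17, Pow(Add(5, Add(-24, 290)), 2)), -1)))) = Add(455623, Mul(-1, Mul(307, Pow(Add(17, Pow(Add(5, 266), 2)), -1)))) = Add(455623, Mul(-1, Mul(307, Pow(Add(17, Pow(271, 2)), -1)))) = Add(455623, Mul(-1, Mul(307, Pow(Add(17, 73441), -1)))) = Add(455623, Mul(-1, Mul(307, Pow(73458, -1)))) = Add(455623, Mul(-1, Mul(307, Rational(1, 73458)))) = Add(455623, Mul(-1, Rational(307, 73458))) = Add(455623, Rational(-307, 73458)) = Rational(33469154027, 73458)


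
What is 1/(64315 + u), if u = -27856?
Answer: 1/36459 ≈ 2.7428e-5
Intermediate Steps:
1/(64315 + u) = 1/(64315 - 27856) = 1/36459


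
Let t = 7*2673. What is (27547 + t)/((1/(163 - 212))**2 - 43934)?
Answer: -111065458/105485533 ≈ -1.0529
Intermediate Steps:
t = 18711
(27547 + t)/((1/(163 - 212))**2 - 43934) = (27547 + 18711)/((1/(163 - 212))**2 - 43934) = 46258/((1/(-49))**2 - 43934) = 46258/((-1/49)**2 - 43934) = 46258/(1/2401 - 43934) = 46258/(-105485533/2401) = 46258*(-2401/105485533) = -111065458/105485533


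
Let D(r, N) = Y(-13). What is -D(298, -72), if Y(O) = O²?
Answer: -169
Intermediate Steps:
D(r, N) = 169 (D(r, N) = (-13)² = 169)
-D(298, -72) = -1*169 = -169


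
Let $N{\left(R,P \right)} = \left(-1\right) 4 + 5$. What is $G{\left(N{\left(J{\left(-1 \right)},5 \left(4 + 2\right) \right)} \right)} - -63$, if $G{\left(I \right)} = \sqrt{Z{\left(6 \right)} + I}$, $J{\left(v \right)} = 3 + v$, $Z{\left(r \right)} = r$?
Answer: $63 + \sqrt{7} \approx 65.646$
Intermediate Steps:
$N{\left(R,P \right)} = 1$ ($N{\left(R,P \right)} = -4 + 5 = 1$)
$G{\left(I \right)} = \sqrt{6 + I}$
$G{\left(N{\left(J{\left(-1 \right)},5 \left(4 + 2\right) \right)} \right)} - -63 = \sqrt{6 + 1} - -63 = \sqrt{7} + 63 = 63 + \sqrt{7}$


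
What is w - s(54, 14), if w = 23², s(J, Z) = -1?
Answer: 530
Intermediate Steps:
w = 529
w - s(54, 14) = 529 - 1*(-1) = 529 + 1 = 530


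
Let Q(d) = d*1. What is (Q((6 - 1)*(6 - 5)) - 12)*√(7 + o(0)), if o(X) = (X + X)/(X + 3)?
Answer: -7*√7 ≈ -18.520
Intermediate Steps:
o(X) = 2*X/(3 + X) (o(X) = (2*X)/(3 + X) = 2*X/(3 + X))
Q(d) = d
(Q((6 - 1)*(6 - 5)) - 12)*√(7 + o(0)) = ((6 - 1)*(6 - 5) - 12)*√(7 + 2*0/(3 + 0)) = (5*1 - 12)*√(7 + 2*0/3) = (5 - 12)*√(7 + 2*0*(⅓)) = -7*√(7 + 0) = -7*√7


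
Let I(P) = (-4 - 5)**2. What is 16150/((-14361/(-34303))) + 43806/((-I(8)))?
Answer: 4916041276/129249 ≈ 38035.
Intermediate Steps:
I(P) = 81 (I(P) = (-9)**2 = 81)
16150/((-14361/(-34303))) + 43806/((-I(8))) = 16150/((-14361/(-34303))) + 43806/((-1*81)) = 16150/((-14361*(-1/34303))) + 43806/(-81) = 16150/(14361/34303) + 43806*(-1/81) = 16150*(34303/14361) - 14602/27 = 553993450/14361 - 14602/27 = 4916041276/129249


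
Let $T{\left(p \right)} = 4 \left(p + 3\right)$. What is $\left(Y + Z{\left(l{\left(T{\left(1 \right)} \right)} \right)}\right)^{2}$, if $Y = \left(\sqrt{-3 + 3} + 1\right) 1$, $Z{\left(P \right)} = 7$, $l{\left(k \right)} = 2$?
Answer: $64$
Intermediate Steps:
$T{\left(p \right)} = 12 + 4 p$ ($T{\left(p \right)} = 4 \left(3 + p\right) = 12 + 4 p$)
$Y = 1$ ($Y = \left(\sqrt{0} + 1\right) 1 = \left(0 + 1\right) 1 = 1 \cdot 1 = 1$)
$\left(Y + Z{\left(l{\left(T{\left(1 \right)} \right)} \right)}\right)^{2} = \left(1 + 7\right)^{2} = 8^{2} = 64$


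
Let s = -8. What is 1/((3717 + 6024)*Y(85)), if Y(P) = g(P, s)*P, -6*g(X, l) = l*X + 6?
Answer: 1/93010315 ≈ 1.0751e-8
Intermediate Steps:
g(X, l) = -1 - X*l/6 (g(X, l) = -(l*X + 6)/6 = -(X*l + 6)/6 = -(6 + X*l)/6 = -1 - X*l/6)
Y(P) = P*(-1 + 4*P/3) (Y(P) = (-1 - 1/6*P*(-8))*P = (-1 + 4*P/3)*P = P*(-1 + 4*P/3))
1/((3717 + 6024)*Y(85)) = 1/((3717 + 6024)*(((1/3)*85*(-3 + 4*85)))) = 1/(9741*(((1/3)*85*(-3 + 340)))) = 1/(9741*(((1/3)*85*337))) = 1/(9741*(28645/3)) = (1/9741)*(3/28645) = 1/93010315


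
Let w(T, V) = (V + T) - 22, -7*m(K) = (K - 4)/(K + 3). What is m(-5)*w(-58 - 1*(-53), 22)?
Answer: 45/14 ≈ 3.2143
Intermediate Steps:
m(K) = -(-4 + K)/(7*(3 + K)) (m(K) = -(K - 4)/(7*(K + 3)) = -(-4 + K)/(7*(3 + K)))
w(T, V) = -22 + T + V (w(T, V) = (T + V) - 22 = -22 + T + V)
m(-5)*w(-58 - 1*(-53), 22) = ((4 - 1*(-5))/(7*(3 - 5)))*(-22 + (-58 - 1*(-53)) + 22) = ((⅐)*(4 + 5)/(-2))*(-22 + (-58 + 53) + 22) = ((⅐)*(-½)*9)*(-22 - 5 + 22) = -9/14*(-5) = 45/14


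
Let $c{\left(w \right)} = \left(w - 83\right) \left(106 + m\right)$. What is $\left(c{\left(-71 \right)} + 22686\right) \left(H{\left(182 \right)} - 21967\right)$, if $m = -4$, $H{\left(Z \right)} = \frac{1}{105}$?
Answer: $- \frac{5364998084}{35} \approx -1.5329 \cdot 10^{8}$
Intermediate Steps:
$H{\left(Z \right)} = \frac{1}{105}$
$c{\left(w \right)} = -8466 + 102 w$ ($c{\left(w \right)} = \left(w - 83\right) \left(106 - 4\right) = \left(-83 + w\right) 102 = -8466 + 102 w$)
$\left(c{\left(-71 \right)} + 22686\right) \left(H{\left(182 \right)} - 21967\right) = \left(\left(-8466 + 102 \left(-71\right)\right) + 22686\right) \left(\frac{1}{105} - 21967\right) = \left(\left(-8466 - 7242\right) + 22686\right) \left(- \frac{2306534}{105}\right) = \left(-15708 + 22686\right) \left(- \frac{2306534}{105}\right) = 6978 \left(- \frac{2306534}{105}\right) = - \frac{5364998084}{35}$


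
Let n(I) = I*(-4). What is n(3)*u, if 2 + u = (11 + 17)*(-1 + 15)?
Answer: -4680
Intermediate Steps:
n(I) = -4*I
u = 390 (u = -2 + (11 + 17)*(-1 + 15) = -2 + 28*14 = -2 + 392 = 390)
n(3)*u = -4*3*390 = -12*390 = -4680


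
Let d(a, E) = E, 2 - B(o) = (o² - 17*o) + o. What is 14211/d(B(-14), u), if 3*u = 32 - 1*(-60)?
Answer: 42633/92 ≈ 463.40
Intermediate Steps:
B(o) = 2 - o² + 16*o (B(o) = 2 - ((o² - 17*o) + o) = 2 - (o² - 16*o) = 2 + (-o² + 16*o) = 2 - o² + 16*o)
u = 92/3 (u = (32 - 1*(-60))/3 = (32 + 60)/3 = (⅓)*92 = 92/3 ≈ 30.667)
14211/d(B(-14), u) = 14211/(92/3) = 14211*(3/92) = 42633/92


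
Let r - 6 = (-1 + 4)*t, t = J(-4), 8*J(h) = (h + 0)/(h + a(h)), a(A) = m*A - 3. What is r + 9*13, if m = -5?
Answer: 3195/26 ≈ 122.88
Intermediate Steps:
a(A) = -3 - 5*A (a(A) = -5*A - 3 = -3 - 5*A)
J(h) = h/(8*(-3 - 4*h)) (J(h) = ((h + 0)/(h + (-3 - 5*h)))/8 = (h/(-3 - 4*h))/8 = h/(8*(-3 - 4*h)))
t = -1/26 (t = (1/8)*(-4)/(-3 - 4*(-4)) = (1/8)*(-4)/(-3 + 16) = (1/8)*(-4)/13 = (1/8)*(-4)*(1/13) = -1/26 ≈ -0.038462)
r = 153/26 (r = 6 + (-1 + 4)*(-1/26) = 6 + 3*(-1/26) = 6 - 3/26 = 153/26 ≈ 5.8846)
r + 9*13 = 153/26 + 9*13 = 153/26 + 117 = 3195/26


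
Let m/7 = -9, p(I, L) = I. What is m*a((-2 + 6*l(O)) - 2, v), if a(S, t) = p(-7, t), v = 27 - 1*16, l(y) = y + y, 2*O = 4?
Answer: 441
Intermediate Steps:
O = 2 (O = (½)*4 = 2)
l(y) = 2*y
v = 11 (v = 27 - 16 = 11)
m = -63 (m = 7*(-9) = -63)
a(S, t) = -7
m*a((-2 + 6*l(O)) - 2, v) = -63*(-7) = 441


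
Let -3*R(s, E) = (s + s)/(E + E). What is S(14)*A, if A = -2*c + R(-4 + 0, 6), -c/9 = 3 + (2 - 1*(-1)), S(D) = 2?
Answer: 1948/9 ≈ 216.44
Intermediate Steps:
R(s, E) = -s/(3*E) (R(s, E) = -(s + s)/(3*(E + E)) = -2*s/(3*(2*E)) = -2*s*1/(2*E)/3 = -s/(3*E))
c = -54 (c = -9*(3 + (2 - 1*(-1))) = -9*(3 + (2 + 1)) = -9*(3 + 3) = -9*6 = -54)
A = 974/9 (A = -2*(-54) - ⅓*(-4 + 0)/6 = 108 - ⅓*(-4)*⅙ = 108 + 2/9 = 974/9 ≈ 108.22)
S(14)*A = 2*(974/9) = 1948/9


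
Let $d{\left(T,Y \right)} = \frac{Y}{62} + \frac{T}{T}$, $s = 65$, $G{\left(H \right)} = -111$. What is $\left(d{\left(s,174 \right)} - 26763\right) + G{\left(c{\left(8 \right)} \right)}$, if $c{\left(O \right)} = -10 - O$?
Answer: $- \frac{832976}{31} \approx -26870.0$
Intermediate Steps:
$d{\left(T,Y \right)} = 1 + \frac{Y}{62}$ ($d{\left(T,Y \right)} = Y \frac{1}{62} + 1 = \frac{Y}{62} + 1 = 1 + \frac{Y}{62}$)
$\left(d{\left(s,174 \right)} - 26763\right) + G{\left(c{\left(8 \right)} \right)} = \left(\left(1 + \frac{1}{62} \cdot 174\right) - 26763\right) - 111 = \left(\left(1 + \frac{87}{31}\right) - 26763\right) - 111 = \left(\frac{118}{31} - 26763\right) - 111 = - \frac{829535}{31} - 111 = - \frac{832976}{31}$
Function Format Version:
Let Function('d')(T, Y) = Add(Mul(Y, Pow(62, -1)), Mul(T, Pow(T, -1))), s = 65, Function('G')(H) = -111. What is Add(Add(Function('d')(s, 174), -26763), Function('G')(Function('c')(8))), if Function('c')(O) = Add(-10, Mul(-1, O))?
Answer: Rational(-832976, 31) ≈ -26870.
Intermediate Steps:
Function('d')(T, Y) = Add(1, Mul(Rational(1, 62), Y)) (Function('d')(T, Y) = Add(Mul(Y, Rational(1, 62)), 1) = Add(Mul(Rational(1, 62), Y), 1) = Add(1, Mul(Rational(1, 62), Y)))
Add(Add(Function('d')(s, 174), -26763), Function('G')(Function('c')(8))) = Add(Add(Add(1, Mul(Rational(1, 62), 174)), -26763), -111) = Add(Add(Add(1, Rational(87, 31)), -26763), -111) = Add(Add(Rational(118, 31), -26763), -111) = Add(Rational(-829535, 31), -111) = Rational(-832976, 31)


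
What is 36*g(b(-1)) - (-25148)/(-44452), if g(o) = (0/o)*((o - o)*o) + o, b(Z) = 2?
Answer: 793849/11113 ≈ 71.434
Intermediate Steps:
g(o) = o (g(o) = 0*(0*o) + o = 0*0 + o = 0 + o = o)
36*g(b(-1)) - (-25148)/(-44452) = 36*2 - (-25148)/(-44452) = 72 - (-25148)*(-1)/44452 = 72 - 1*6287/11113 = 72 - 6287/11113 = 793849/11113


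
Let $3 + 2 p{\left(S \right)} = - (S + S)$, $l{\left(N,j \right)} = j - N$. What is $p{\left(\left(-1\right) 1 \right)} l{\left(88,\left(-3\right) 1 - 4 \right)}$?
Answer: $\frac{95}{2} \approx 47.5$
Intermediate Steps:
$p{\left(S \right)} = - \frac{3}{2} - S$ ($p{\left(S \right)} = - \frac{3}{2} + \frac{\left(-1\right) \left(S + S\right)}{2} = - \frac{3}{2} + \frac{\left(-1\right) 2 S}{2} = - \frac{3}{2} + \frac{\left(-2\right) S}{2} = - \frac{3}{2} - S$)
$p{\left(\left(-1\right) 1 \right)} l{\left(88,\left(-3\right) 1 - 4 \right)} = \left(- \frac{3}{2} - \left(-1\right) 1\right) \left(\left(\left(-3\right) 1 - 4\right) - 88\right) = \left(- \frac{3}{2} - -1\right) \left(\left(-3 - 4\right) - 88\right) = \left(- \frac{3}{2} + 1\right) \left(-7 - 88\right) = \left(- \frac{1}{2}\right) \left(-95\right) = \frac{95}{2}$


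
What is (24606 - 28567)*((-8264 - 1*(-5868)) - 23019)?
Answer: 100668815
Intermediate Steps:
(24606 - 28567)*((-8264 - 1*(-5868)) - 23019) = -3961*((-8264 + 5868) - 23019) = -3961*(-2396 - 23019) = -3961*(-25415) = 100668815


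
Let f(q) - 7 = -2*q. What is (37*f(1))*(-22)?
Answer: -4070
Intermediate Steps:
f(q) = 7 - 2*q
(37*f(1))*(-22) = (37*(7 - 2*1))*(-22) = (37*(7 - 2))*(-22) = (37*5)*(-22) = 185*(-22) = -4070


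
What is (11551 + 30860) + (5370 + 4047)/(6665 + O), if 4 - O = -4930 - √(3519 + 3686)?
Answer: 5705643923739/134529596 - 9417*√7205/134529596 ≈ 42412.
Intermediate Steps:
O = 4934 + √7205 (O = 4 - (-4930 - √(3519 + 3686)) = 4 - (-4930 - √7205) = 4 + (4930 + √7205) = 4934 + √7205 ≈ 5018.9)
(11551 + 30860) + (5370 + 4047)/(6665 + O) = (11551 + 30860) + (5370 + 4047)/(6665 + (4934 + √7205)) = 42411 + 9417/(11599 + √7205)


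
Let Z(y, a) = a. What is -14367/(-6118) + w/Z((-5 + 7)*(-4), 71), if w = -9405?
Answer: -56519733/434378 ≈ -130.12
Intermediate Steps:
-14367/(-6118) + w/Z((-5 + 7)*(-4), 71) = -14367/(-6118) - 9405/71 = -14367*(-1/6118) - 9405*1/71 = 14367/6118 - 9405/71 = -56519733/434378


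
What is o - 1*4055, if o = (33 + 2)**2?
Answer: -2830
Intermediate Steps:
o = 1225 (o = 35**2 = 1225)
o - 1*4055 = 1225 - 1*4055 = 1225 - 4055 = -2830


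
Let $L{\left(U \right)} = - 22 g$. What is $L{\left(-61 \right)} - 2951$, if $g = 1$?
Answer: $-2973$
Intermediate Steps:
$L{\left(U \right)} = -22$ ($L{\left(U \right)} = \left(-22\right) 1 = -22$)
$L{\left(-61 \right)} - 2951 = -22 - 2951 = -2973$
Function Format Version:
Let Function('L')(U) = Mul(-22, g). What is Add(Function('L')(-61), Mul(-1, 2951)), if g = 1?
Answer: -2973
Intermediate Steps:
Function('L')(U) = -22 (Function('L')(U) = Mul(-22, 1) = -22)
Add(Function('L')(-61), Mul(-1, 2951)) = Add(-22, Mul(-1, 2951)) = Add(-22, -2951) = -2973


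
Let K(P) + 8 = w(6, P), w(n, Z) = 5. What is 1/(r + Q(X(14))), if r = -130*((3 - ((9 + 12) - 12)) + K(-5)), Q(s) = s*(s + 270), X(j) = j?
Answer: 1/5146 ≈ 0.00019433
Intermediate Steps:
K(P) = -3 (K(P) = -8 + 5 = -3)
Q(s) = s*(270 + s)
r = 1170 (r = -130*((3 - ((9 + 12) - 12)) - 3) = -130*((3 - (21 - 12)) - 3) = -130*((3 - 1*9) - 3) = -130*((3 - 9) - 3) = -130*(-6 - 3) = -130*(-9) = 1170)
1/(r + Q(X(14))) = 1/(1170 + 14*(270 + 14)) = 1/(1170 + 14*284) = 1/(1170 + 3976) = 1/5146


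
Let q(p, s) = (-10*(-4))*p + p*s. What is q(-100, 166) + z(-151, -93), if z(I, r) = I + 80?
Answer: -20671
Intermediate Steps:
q(p, s) = 40*p + p*s
z(I, r) = 80 + I
q(-100, 166) + z(-151, -93) = -100*(40 + 166) + (80 - 151) = -100*206 - 71 = -20600 - 71 = -20671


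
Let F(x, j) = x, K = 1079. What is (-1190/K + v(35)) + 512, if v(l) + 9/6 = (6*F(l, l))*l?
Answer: 16960579/2158 ≈ 7859.4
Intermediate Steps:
v(l) = -3/2 + 6*l**2 (v(l) = -3/2 + (6*l)*l = -3/2 + 6*l**2)
(-1190/K + v(35)) + 512 = (-1190/1079 + (-3/2 + 6*35**2)) + 512 = (-1190*1/1079 + (-3/2 + 6*1225)) + 512 = (-1190/1079 + (-3/2 + 7350)) + 512 = (-1190/1079 + 14697/2) + 512 = 15855683/2158 + 512 = 16960579/2158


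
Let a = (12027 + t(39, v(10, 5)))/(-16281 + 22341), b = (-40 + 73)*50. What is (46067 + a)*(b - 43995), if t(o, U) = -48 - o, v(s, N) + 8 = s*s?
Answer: -197029845270/101 ≈ -1.9508e+9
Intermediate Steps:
v(s, N) = -8 + s² (v(s, N) = -8 + s*s = -8 + s²)
b = 1650 (b = 33*50 = 1650)
a = 199/101 (a = (12027 + (-48 - 1*39))/(-16281 + 22341) = (12027 + (-48 - 39))/6060 = (12027 - 87)*(1/6060) = 11940*(1/6060) = 199/101 ≈ 1.9703)
(46067 + a)*(b - 43995) = (46067 + 199/101)*(1650 - 43995) = (4652966/101)*(-42345) = -197029845270/101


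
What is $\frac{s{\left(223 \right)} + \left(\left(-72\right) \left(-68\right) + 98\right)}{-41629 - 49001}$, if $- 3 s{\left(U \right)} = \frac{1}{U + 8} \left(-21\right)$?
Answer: $- \frac{164803}{2990790} \approx -0.055103$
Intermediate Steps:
$s{\left(U \right)} = \frac{7}{8 + U}$ ($s{\left(U \right)} = - \frac{\frac{1}{U + 8} \left(-21\right)}{3} = - \frac{\frac{1}{8 + U} \left(-21\right)}{3} = - \frac{\left(-21\right) \frac{1}{8 + U}}{3} = \frac{7}{8 + U}$)
$\frac{s{\left(223 \right)} + \left(\left(-72\right) \left(-68\right) + 98\right)}{-41629 - 49001} = \frac{\frac{7}{8 + 223} + \left(\left(-72\right) \left(-68\right) + 98\right)}{-41629 - 49001} = \frac{\frac{7}{231} + \left(4896 + 98\right)}{-90630} = \left(7 \cdot \frac{1}{231} + 4994\right) \left(- \frac{1}{90630}\right) = \left(\frac{1}{33} + 4994\right) \left(- \frac{1}{90630}\right) = \frac{164803}{33} \left(- \frac{1}{90630}\right) = - \frac{164803}{2990790}$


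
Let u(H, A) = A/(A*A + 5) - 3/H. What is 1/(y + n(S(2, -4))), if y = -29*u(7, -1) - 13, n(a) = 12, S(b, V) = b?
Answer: 42/683 ≈ 0.061493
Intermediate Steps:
u(H, A) = -3/H + A/(5 + A²) (u(H, A) = A/(A² + 5) - 3/H = A/(5 + A²) - 3/H = -3/H + A/(5 + A²))
y = 179/42 (y = -29*(-15 - 3*(-1)² - 1*7)/(7*(5 + (-1)²)) - 13 = -29*(-15 - 3*1 - 7)/(7*(5 + 1)) - 13 = -29*(-15 - 3 - 7)/(7*6) - 13 = -29*(-25)/(7*6) - 13 = -29*(-25/42) - 13 = 725/42 - 13 = 179/42 ≈ 4.2619)
1/(y + n(S(2, -4))) = 1/(179/42 + 12) = 1/(683/42) = 42/683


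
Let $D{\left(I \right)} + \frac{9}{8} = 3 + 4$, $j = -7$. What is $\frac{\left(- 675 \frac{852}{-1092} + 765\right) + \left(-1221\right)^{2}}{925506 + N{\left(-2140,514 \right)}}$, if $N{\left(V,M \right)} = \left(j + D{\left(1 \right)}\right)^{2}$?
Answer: $\frac{965575616}{598906035} \approx 1.6122$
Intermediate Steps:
$D{\left(I \right)} = \frac{47}{8}$ ($D{\left(I \right)} = - \frac{9}{8} + \left(3 + 4\right) = - \frac{9}{8} + 7 = \frac{47}{8}$)
$N{\left(V,M \right)} = \frac{81}{64}$ ($N{\left(V,M \right)} = \left(-7 + \frac{47}{8}\right)^{2} = \left(- \frac{9}{8}\right)^{2} = \frac{81}{64}$)
$\frac{\left(- 675 \frac{852}{-1092} + 765\right) + \left(-1221\right)^{2}}{925506 + N{\left(-2140,514 \right)}} = \frac{\left(- 675 \frac{852}{-1092} + 765\right) + \left(-1221\right)^{2}}{925506 + \frac{81}{64}} = \frac{\left(- 675 \cdot 852 \left(- \frac{1}{1092}\right) + 765\right) + 1490841}{\frac{59232465}{64}} = \left(\left(\left(-675\right) \left(- \frac{71}{91}\right) + 765\right) + 1490841\right) \frac{64}{59232465} = \left(\left(\frac{47925}{91} + 765\right) + 1490841\right) \frac{64}{59232465} = \left(\frac{117540}{91} + 1490841\right) \frac{64}{59232465} = \frac{135784071}{91} \cdot \frac{64}{59232465} = \frac{965575616}{598906035}$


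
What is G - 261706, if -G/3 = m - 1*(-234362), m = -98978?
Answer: -667858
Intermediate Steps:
G = -406152 (G = -3*(-98978 - 1*(-234362)) = -3*(-98978 + 234362) = -3*135384 = -406152)
G - 261706 = -406152 - 261706 = -667858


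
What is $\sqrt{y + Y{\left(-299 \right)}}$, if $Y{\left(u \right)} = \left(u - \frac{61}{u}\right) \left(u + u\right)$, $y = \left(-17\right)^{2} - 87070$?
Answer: $3 \sqrt{10211} \approx 303.15$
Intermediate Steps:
$y = -86781$ ($y = 289 - 87070 = -86781$)
$Y{\left(u \right)} = 2 u \left(u - \frac{61}{u}\right)$ ($Y{\left(u \right)} = \left(u - \frac{61}{u}\right) 2 u = 2 u \left(u - \frac{61}{u}\right)$)
$\sqrt{y + Y{\left(-299 \right)}} = \sqrt{-86781 - \left(122 - 2 \left(-299\right)^{2}\right)} = \sqrt{-86781 + \left(-122 + 2 \cdot 89401\right)} = \sqrt{-86781 + \left(-122 + 178802\right)} = \sqrt{-86781 + 178680} = \sqrt{91899} = 3 \sqrt{10211}$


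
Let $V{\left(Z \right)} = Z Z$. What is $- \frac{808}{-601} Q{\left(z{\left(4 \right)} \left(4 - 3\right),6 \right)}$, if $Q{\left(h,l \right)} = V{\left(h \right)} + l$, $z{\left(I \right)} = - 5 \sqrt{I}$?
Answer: $\frac{85648}{601} \approx 142.51$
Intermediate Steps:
$V{\left(Z \right)} = Z^{2}$
$Q{\left(h,l \right)} = l + h^{2}$ ($Q{\left(h,l \right)} = h^{2} + l = l + h^{2}$)
$- \frac{808}{-601} Q{\left(z{\left(4 \right)} \left(4 - 3\right),6 \right)} = - \frac{808}{-601} \left(6 + \left(- 5 \sqrt{4} \left(4 - 3\right)\right)^{2}\right) = \left(-808\right) \left(- \frac{1}{601}\right) \left(6 + \left(\left(-5\right) 2 \cdot 1\right)^{2}\right) = \frac{808 \left(6 + \left(\left(-10\right) 1\right)^{2}\right)}{601} = \frac{808 \left(6 + \left(-10\right)^{2}\right)}{601} = \frac{808 \left(6 + 100\right)}{601} = \frac{808}{601} \cdot 106 = \frac{85648}{601}$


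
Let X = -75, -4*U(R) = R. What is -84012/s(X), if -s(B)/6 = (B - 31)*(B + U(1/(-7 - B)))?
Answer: 1904272/1081253 ≈ 1.7612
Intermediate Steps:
U(R) = -R/4
s(B) = -6*(-31 + B)*(B - 1/(4*(-7 - B))) (s(B) = -6*(B - 31)*(B - 1/(4*(-7 - B))) = -6*(-31 + B)*(B - 1/(4*(-7 - B))))
-84012/s(X) = -84012*2*(7 - 75)/(3*(31 - 4*(-75)³ + 96*(-75)² + 867*(-75))) = -84012*(-136/(3*(31 - 4*(-421875) + 96*5625 - 65025))) = -84012*(-136/(3*(31 + 1687500 + 540000 - 65025))) = -84012/((3/2)*(-1/68)*2162506) = -84012/(-3243759/68) = -84012*(-68/3243759) = 1904272/1081253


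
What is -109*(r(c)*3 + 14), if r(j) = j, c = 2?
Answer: -2180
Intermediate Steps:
-109*(r(c)*3 + 14) = -109*(2*3 + 14) = -109*(6 + 14) = -109*20 = -2180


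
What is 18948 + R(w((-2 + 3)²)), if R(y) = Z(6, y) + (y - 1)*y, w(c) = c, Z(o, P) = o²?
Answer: 18984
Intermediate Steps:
R(y) = 36 + y*(-1 + y) (R(y) = 6² + (y - 1)*y = 36 + (-1 + y)*y = 36 + y*(-1 + y))
18948 + R(w((-2 + 3)²)) = 18948 + (36 + ((-2 + 3)²)² - (-2 + 3)²) = 18948 + (36 + (1²)² - 1*1²) = 18948 + (36 + 1² - 1*1) = 18948 + (36 + 1 - 1) = 18948 + 36 = 18984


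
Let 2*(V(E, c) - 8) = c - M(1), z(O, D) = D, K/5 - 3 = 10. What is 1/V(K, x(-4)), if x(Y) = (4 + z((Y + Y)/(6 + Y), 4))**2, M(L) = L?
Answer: 2/79 ≈ 0.025316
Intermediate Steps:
K = 65 (K = 15 + 5*10 = 15 + 50 = 65)
x(Y) = 64 (x(Y) = (4 + 4)**2 = 8**2 = 64)
V(E, c) = 15/2 + c/2 (V(E, c) = 8 + (c - 1*1)/2 = 8 + (c - 1)/2 = 8 + (-1 + c)/2 = 8 + (-1/2 + c/2) = 15/2 + c/2)
1/V(K, x(-4)) = 1/(15/2 + (1/2)*64) = 1/(15/2 + 32) = 1/(79/2) = 2/79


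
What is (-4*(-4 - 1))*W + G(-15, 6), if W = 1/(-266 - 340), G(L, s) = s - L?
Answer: 6353/303 ≈ 20.967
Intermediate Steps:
W = -1/606 (W = 1/(-606) = -1/606 ≈ -0.0016502)
(-4*(-4 - 1))*W + G(-15, 6) = -4*(-4 - 1)*(-1/606) + (6 - 1*(-15)) = -4*(-5)*(-1/606) + (6 + 15) = 20*(-1/606) + 21 = -10/303 + 21 = 6353/303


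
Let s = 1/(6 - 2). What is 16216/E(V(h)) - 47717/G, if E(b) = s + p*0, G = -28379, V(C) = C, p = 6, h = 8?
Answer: 1840823173/28379 ≈ 64866.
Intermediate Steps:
s = ¼ (s = 1/4 = ¼ ≈ 0.25000)
E(b) = ¼ (E(b) = ¼ + 6*0 = ¼ + 0 = ¼)
16216/E(V(h)) - 47717/G = 16216/(¼) - 47717/(-28379) = 16216*4 - 47717*(-1/28379) = 64864 + 47717/28379 = 1840823173/28379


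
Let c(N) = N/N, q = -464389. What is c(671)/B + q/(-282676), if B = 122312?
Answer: 835303383/508450984 ≈ 1.6428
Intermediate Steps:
c(N) = 1
c(671)/B + q/(-282676) = 1/122312 - 464389/(-282676) = 1*(1/122312) - 464389*(-1/282676) = 1/122312 + 27317/16628 = 835303383/508450984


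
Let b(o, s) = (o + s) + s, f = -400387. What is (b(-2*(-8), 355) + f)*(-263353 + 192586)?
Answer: 28282809987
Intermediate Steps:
b(o, s) = o + 2*s
(b(-2*(-8), 355) + f)*(-263353 + 192586) = ((-2*(-8) + 2*355) - 400387)*(-263353 + 192586) = ((16 + 710) - 400387)*(-70767) = (726 - 400387)*(-70767) = -399661*(-70767) = 28282809987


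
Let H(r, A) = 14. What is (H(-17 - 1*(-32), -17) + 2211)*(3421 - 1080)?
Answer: 5208725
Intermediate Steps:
(H(-17 - 1*(-32), -17) + 2211)*(3421 - 1080) = (14 + 2211)*(3421 - 1080) = 2225*2341 = 5208725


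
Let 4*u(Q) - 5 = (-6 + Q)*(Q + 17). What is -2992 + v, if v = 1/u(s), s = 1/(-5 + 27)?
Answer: -139743296/46705 ≈ -2992.0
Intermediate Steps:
s = 1/22 ≈ 0.045455
u(Q) = 5/4 + (-6 + Q)*(17 + Q)/4 (u(Q) = 5/4 + ((-6 + Q)*(Q + 17))/4 = 5/4 + ((-6 + Q)*(17 + Q))/4 = 5/4 + (-6 + Q)*(17 + Q)/4)
v = -1936/46705 (v = 1/(-97/4 + (1/22)**2/4 + (11/4)*(1/22)) = 1/(-97/4 + (1/4)*(1/484) + 1/8) = 1/(-97/4 + 1/1936 + 1/8) = 1/(-46705/1936) = -1936/46705 ≈ -0.041452)
-2992 + v = -2992 - 1936/46705 = -139743296/46705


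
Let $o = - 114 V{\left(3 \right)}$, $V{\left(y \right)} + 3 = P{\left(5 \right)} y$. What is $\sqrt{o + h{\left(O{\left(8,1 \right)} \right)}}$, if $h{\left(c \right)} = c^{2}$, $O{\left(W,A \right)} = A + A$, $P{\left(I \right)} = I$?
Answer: $2 i \sqrt{341} \approx 36.932 i$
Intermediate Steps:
$O{\left(W,A \right)} = 2 A$
$V{\left(y \right)} = -3 + 5 y$
$o = -1368$ ($o = - 114 \left(-3 + 5 \cdot 3\right) = - 114 \left(-3 + 15\right) = \left(-114\right) 12 = -1368$)
$\sqrt{o + h{\left(O{\left(8,1 \right)} \right)}} = \sqrt{-1368 + \left(2 \cdot 1\right)^{2}} = \sqrt{-1368 + 2^{2}} = \sqrt{-1368 + 4} = \sqrt{-1364} = 2 i \sqrt{341}$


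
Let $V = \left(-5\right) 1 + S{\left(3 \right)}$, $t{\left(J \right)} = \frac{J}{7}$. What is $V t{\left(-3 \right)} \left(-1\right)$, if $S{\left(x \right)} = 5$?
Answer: $0$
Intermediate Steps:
$t{\left(J \right)} = \frac{J}{7}$ ($t{\left(J \right)} = J \frac{1}{7} = \frac{J}{7}$)
$V = 0$ ($V = \left(-5\right) 1 + 5 = -5 + 5 = 0$)
$V t{\left(-3 \right)} \left(-1\right) = 0 \cdot \frac{1}{7} \left(-3\right) \left(-1\right) = 0 \left(- \frac{3}{7}\right) \left(-1\right) = 0 \left(-1\right) = 0$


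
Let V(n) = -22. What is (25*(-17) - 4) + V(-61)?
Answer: -451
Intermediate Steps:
(25*(-17) - 4) + V(-61) = (25*(-17) - 4) - 22 = (-425 - 4) - 22 = -429 - 22 = -451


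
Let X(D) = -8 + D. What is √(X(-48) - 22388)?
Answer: 2*I*√5611 ≈ 149.81*I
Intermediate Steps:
√(X(-48) - 22388) = √((-8 - 48) - 22388) = √(-56 - 22388) = √(-22444) = 2*I*√5611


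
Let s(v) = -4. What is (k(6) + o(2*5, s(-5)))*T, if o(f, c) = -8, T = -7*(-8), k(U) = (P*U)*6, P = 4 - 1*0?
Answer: 7616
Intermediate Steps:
P = 4 (P = 4 + 0 = 4)
k(U) = 24*U (k(U) = (4*U)*6 = 24*U)
T = 56
(k(6) + o(2*5, s(-5)))*T = (24*6 - 8)*56 = (144 - 8)*56 = 136*56 = 7616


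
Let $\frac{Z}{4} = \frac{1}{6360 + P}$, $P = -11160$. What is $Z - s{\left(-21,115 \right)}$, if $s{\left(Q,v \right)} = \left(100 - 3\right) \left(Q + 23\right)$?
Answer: $- \frac{232801}{1200} \approx -194.0$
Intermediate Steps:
$s{\left(Q,v \right)} = 2231 + 97 Q$ ($s{\left(Q,v \right)} = 97 \left(23 + Q\right) = 2231 + 97 Q$)
$Z = - \frac{1}{1200}$ ($Z = \frac{4}{6360 - 11160} = \frac{4}{-4800} = 4 \left(- \frac{1}{4800}\right) = - \frac{1}{1200} \approx -0.00083333$)
$Z - s{\left(-21,115 \right)} = - \frac{1}{1200} - \left(2231 + 97 \left(-21\right)\right) = - \frac{1}{1200} - \left(2231 - 2037\right) = - \frac{1}{1200} - 194 = - \frac{232801}{1200}$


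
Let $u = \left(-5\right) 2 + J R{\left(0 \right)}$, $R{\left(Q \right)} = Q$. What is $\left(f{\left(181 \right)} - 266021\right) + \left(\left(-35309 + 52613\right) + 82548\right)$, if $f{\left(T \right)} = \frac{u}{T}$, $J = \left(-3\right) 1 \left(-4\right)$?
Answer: $- \frac{30076599}{181} \approx -1.6617 \cdot 10^{5}$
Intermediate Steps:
$J = 12$ ($J = \left(-3\right) \left(-4\right) = 12$)
$u = -10$ ($u = \left(-5\right) 2 + 12 \cdot 0 = -10 + 0 = -10$)
$f{\left(T \right)} = - \frac{10}{T}$
$\left(f{\left(181 \right)} - 266021\right) + \left(\left(-35309 + 52613\right) + 82548\right) = \left(- \frac{10}{181} - 266021\right) + \left(\left(-35309 + 52613\right) + 82548\right) = \left(\left(-10\right) \frac{1}{181} - 266021\right) + \left(17304 + 82548\right) = \left(- \frac{10}{181} - 266021\right) + 99852 = - \frac{48149811}{181} + 99852 = - \frac{30076599}{181}$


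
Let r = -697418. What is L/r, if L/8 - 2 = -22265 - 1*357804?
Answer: 1520268/348709 ≈ 4.3597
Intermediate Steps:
L = -3040536 (L = 16 + 8*(-22265 - 1*357804) = 16 + 8*(-22265 - 357804) = 16 + 8*(-380069) = 16 - 3040552 = -3040536)
L/r = -3040536/(-697418) = -3040536*(-1/697418) = 1520268/348709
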